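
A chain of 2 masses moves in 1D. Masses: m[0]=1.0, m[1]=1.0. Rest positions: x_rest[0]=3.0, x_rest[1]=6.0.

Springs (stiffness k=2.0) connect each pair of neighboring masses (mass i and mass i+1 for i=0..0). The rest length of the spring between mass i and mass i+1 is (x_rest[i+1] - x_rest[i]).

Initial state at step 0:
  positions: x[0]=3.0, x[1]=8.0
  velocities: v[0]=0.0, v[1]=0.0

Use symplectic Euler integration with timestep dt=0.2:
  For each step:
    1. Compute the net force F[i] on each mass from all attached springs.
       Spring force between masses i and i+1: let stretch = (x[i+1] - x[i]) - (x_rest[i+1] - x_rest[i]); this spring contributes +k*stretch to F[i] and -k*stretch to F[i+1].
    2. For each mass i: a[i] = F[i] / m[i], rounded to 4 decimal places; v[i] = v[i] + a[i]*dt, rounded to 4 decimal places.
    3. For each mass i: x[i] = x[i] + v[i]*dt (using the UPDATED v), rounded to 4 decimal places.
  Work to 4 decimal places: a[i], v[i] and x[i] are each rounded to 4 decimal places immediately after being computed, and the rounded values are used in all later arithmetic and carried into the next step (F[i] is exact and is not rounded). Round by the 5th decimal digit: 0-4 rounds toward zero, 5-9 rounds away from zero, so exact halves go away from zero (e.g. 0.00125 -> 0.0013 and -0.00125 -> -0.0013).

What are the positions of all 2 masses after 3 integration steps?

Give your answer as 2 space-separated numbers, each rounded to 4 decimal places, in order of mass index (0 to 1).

Answer: 3.8361 7.1639

Derivation:
Step 0: x=[3.0000 8.0000] v=[0.0000 0.0000]
Step 1: x=[3.1600 7.8400] v=[0.8000 -0.8000]
Step 2: x=[3.4544 7.5456] v=[1.4720 -1.4720]
Step 3: x=[3.8361 7.1639] v=[1.9085 -1.9085]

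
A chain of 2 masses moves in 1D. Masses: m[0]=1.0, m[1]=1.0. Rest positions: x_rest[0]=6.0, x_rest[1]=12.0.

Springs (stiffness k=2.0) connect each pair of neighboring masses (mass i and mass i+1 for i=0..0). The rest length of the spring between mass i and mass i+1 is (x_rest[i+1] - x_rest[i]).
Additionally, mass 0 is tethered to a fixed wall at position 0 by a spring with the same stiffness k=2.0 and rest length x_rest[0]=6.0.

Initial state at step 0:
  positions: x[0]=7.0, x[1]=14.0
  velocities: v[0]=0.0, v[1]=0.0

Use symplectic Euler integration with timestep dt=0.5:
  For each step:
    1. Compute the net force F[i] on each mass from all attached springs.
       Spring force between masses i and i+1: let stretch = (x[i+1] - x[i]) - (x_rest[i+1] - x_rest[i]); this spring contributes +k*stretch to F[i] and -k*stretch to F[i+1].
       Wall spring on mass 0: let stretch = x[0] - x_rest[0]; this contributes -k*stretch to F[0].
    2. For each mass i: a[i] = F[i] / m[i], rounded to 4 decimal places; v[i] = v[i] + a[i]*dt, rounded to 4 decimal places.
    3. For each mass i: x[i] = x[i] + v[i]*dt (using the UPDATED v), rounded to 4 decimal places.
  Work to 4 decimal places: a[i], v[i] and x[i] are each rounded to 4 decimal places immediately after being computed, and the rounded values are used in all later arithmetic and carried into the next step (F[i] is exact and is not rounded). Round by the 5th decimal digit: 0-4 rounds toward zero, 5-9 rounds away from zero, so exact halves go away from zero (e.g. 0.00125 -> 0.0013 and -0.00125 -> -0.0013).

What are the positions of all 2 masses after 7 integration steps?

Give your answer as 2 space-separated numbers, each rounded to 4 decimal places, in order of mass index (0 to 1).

Answer: 5.0157 9.9610

Derivation:
Step 0: x=[7.0000 14.0000] v=[0.0000 0.0000]
Step 1: x=[7.0000 13.5000] v=[0.0000 -1.0000]
Step 2: x=[6.7500 12.7500] v=[-0.5000 -1.5000]
Step 3: x=[6.1250 12.0000] v=[-1.2500 -1.5000]
Step 4: x=[5.3750 11.3125] v=[-1.5000 -1.3750]
Step 5: x=[4.9063 10.6563] v=[-0.9375 -1.3125]
Step 6: x=[4.8594 10.1251] v=[-0.0938 -1.0625]
Step 7: x=[5.0157 9.9610] v=[0.3125 -0.3282]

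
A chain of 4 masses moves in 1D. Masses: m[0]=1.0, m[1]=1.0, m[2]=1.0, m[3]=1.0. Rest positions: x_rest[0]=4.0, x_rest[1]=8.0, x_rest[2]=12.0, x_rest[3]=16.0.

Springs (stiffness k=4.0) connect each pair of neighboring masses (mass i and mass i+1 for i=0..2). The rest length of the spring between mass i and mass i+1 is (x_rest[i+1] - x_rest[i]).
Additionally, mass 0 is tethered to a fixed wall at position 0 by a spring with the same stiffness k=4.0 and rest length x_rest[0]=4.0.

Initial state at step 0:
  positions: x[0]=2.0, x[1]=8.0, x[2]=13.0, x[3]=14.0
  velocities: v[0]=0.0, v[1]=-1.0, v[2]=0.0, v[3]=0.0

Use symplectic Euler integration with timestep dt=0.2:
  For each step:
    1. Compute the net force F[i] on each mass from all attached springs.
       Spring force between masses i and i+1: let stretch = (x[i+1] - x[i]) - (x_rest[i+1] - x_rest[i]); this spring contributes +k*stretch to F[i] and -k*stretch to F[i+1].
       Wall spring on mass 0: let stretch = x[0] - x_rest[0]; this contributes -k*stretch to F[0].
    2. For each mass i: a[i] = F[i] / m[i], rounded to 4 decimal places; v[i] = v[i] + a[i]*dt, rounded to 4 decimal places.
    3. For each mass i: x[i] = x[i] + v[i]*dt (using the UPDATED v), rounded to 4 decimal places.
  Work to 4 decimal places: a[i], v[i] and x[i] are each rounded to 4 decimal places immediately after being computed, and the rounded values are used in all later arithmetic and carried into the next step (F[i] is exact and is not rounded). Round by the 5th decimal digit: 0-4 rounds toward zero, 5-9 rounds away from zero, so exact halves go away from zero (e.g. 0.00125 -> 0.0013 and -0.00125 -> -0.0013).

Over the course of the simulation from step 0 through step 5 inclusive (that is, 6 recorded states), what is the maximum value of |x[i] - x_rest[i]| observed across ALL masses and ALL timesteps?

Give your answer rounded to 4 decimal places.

Answer: 2.4485

Derivation:
Step 0: x=[2.0000 8.0000 13.0000 14.0000] v=[0.0000 -1.0000 0.0000 0.0000]
Step 1: x=[2.6400 7.6400 12.3600 14.4800] v=[3.2000 -1.8000 -3.2000 2.4000]
Step 2: x=[3.6576 7.2352 11.3040 15.2608] v=[5.0880 -2.0240 -5.2800 3.9040]
Step 3: x=[4.6624 6.9090 10.2301 16.0485] v=[5.0240 -1.6310 -5.3696 3.9386]
Step 4: x=[5.2807 6.7547 9.5557 16.5453] v=[3.0914 -0.7714 -3.3718 2.4839]
Step 5: x=[5.2899 6.8127 9.5515 16.5637] v=[0.0460 0.2902 -0.0209 0.0922]
Max displacement = 2.4485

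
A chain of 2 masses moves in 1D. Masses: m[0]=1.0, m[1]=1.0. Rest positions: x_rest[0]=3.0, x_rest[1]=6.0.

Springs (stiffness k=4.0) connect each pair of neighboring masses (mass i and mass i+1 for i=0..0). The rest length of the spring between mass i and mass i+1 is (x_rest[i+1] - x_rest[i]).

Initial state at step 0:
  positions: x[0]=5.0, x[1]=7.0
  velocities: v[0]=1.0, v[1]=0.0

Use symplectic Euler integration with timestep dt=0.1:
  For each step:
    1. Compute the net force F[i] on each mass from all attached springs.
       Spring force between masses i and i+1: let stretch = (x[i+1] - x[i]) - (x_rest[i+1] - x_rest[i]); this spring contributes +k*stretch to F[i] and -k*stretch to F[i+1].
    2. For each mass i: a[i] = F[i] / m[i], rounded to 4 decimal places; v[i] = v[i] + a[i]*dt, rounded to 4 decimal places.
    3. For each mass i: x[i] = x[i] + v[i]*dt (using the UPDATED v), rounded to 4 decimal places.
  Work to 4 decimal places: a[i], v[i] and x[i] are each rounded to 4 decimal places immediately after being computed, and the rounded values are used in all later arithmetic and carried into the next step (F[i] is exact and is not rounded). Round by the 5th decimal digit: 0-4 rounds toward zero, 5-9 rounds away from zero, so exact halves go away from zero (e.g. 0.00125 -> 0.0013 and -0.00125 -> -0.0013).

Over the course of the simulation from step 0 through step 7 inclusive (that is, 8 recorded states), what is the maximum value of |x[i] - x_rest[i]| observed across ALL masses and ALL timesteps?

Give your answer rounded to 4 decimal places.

Answer: 2.0792

Derivation:
Step 0: x=[5.0000 7.0000] v=[1.0000 0.0000]
Step 1: x=[5.0600 7.0400] v=[0.6000 0.4000]
Step 2: x=[5.0792 7.1208] v=[0.1920 0.8080]
Step 3: x=[5.0601 7.2399] v=[-0.1914 1.1914]
Step 4: x=[5.0082 7.3919] v=[-0.5195 1.5195]
Step 5: x=[4.9316 7.5685] v=[-0.7660 1.7660]
Step 6: x=[4.8405 7.7596] v=[-0.9112 1.9112]
Step 7: x=[4.7461 7.9540] v=[-0.9436 1.9436]
Max displacement = 2.0792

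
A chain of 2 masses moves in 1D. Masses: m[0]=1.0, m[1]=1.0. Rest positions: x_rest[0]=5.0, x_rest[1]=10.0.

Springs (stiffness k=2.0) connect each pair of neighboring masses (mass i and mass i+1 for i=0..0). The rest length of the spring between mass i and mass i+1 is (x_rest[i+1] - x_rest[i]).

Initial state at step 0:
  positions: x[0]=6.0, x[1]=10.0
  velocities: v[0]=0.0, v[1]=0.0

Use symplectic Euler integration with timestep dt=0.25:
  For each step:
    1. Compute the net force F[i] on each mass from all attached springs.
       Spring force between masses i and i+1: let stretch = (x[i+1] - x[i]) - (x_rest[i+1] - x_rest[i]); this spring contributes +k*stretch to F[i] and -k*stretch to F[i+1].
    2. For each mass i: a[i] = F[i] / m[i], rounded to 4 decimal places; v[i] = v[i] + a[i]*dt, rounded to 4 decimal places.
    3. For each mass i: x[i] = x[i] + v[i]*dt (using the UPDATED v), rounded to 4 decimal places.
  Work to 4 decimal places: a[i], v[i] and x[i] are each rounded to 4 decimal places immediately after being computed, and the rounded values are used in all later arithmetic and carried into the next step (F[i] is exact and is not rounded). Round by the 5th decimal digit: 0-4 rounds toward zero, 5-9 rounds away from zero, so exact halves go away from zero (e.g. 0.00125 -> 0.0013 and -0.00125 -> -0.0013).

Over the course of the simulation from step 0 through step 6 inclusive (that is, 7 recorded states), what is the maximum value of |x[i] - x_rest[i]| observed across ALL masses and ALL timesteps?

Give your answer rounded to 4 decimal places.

Step 0: x=[6.0000 10.0000] v=[0.0000 0.0000]
Step 1: x=[5.8750 10.1250] v=[-0.5000 0.5000]
Step 2: x=[5.6563 10.3438] v=[-0.8750 0.8750]
Step 3: x=[5.3985 10.6016] v=[-1.0313 1.0313]
Step 4: x=[5.1661 10.8341] v=[-0.9298 0.9298]
Step 5: x=[5.0172 10.9831] v=[-0.5958 0.5958]
Step 6: x=[4.9890 11.0113] v=[-0.1129 0.1129]
Max displacement = 1.0113

Answer: 1.0113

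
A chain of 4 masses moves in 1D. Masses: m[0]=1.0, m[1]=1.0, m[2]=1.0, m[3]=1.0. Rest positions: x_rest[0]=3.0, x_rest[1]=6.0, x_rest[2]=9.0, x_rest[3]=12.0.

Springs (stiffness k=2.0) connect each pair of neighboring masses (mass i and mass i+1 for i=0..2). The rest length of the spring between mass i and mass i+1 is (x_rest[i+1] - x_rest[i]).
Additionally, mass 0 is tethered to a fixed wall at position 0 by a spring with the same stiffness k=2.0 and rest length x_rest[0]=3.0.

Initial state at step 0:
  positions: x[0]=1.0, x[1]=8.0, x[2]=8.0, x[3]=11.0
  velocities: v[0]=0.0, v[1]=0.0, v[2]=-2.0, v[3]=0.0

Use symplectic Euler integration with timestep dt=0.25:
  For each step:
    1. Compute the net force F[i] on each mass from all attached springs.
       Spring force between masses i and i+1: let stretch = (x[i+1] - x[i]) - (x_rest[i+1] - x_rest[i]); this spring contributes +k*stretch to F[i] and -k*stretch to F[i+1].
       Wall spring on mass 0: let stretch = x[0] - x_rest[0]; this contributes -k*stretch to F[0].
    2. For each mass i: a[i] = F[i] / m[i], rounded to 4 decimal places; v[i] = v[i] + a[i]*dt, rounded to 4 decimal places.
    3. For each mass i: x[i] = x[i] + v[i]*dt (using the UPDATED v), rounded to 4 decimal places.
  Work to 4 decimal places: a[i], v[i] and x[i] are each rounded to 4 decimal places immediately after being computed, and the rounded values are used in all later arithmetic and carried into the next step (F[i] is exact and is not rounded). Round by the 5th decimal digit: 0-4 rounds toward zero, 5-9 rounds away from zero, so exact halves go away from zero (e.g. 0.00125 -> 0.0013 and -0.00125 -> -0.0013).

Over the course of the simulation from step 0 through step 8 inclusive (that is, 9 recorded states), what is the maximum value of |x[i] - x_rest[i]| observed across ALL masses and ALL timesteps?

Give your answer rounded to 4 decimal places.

Answer: 2.9542

Derivation:
Step 0: x=[1.0000 8.0000 8.0000 11.0000] v=[0.0000 0.0000 -2.0000 0.0000]
Step 1: x=[1.7500 7.1250 7.8750 11.0000] v=[3.0000 -3.5000 -0.5000 0.0000]
Step 2: x=[2.9531 5.6719 8.0469 10.9844] v=[4.8125 -5.8125 0.6875 -0.0625]
Step 3: x=[4.1270 4.1758 8.2891 10.9766] v=[4.6954 -5.9844 0.9688 -0.0313]
Step 4: x=[4.7911 3.1878 8.3531 11.0079] v=[2.6563 -3.9522 0.2559 0.1250]
Step 5: x=[4.6559 3.0458 8.1033 11.0823] v=[-0.5409 -0.5679 -0.9994 0.2976]
Step 6: x=[3.7374 3.7373 7.5936 11.1593] v=[-3.6739 2.7659 -2.0387 0.3081]
Step 7: x=[2.3517 4.9108 7.0476 11.1656] v=[-5.5427 4.6941 -2.1840 0.0253]
Step 8: x=[0.9920 6.0316 6.7493 11.0322] v=[-5.4390 4.4830 -1.1934 -0.5337]
Max displacement = 2.9542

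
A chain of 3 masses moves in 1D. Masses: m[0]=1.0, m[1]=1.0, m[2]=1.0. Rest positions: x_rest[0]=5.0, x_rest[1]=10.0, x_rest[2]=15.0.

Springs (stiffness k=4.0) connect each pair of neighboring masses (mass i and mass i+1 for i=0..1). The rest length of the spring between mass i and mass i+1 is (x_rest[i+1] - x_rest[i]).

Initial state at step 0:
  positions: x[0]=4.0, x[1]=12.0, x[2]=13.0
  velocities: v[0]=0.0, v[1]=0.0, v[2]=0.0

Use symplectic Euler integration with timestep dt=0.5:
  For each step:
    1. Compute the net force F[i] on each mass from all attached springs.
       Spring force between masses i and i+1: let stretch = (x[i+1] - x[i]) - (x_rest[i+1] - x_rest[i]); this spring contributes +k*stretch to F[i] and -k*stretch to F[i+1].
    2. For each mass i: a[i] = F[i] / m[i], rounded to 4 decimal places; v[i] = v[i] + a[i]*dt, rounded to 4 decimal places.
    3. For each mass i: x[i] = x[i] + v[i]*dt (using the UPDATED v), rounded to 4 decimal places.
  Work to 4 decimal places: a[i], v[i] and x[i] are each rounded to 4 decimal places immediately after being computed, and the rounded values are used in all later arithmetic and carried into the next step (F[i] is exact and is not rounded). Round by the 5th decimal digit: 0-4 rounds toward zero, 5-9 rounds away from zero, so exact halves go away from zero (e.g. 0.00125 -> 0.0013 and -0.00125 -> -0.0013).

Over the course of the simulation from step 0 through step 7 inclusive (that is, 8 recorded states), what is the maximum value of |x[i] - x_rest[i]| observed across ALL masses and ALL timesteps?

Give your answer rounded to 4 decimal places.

Step 0: x=[4.0000 12.0000 13.0000] v=[0.0000 0.0000 0.0000]
Step 1: x=[7.0000 5.0000 17.0000] v=[6.0000 -14.0000 8.0000]
Step 2: x=[3.0000 12.0000 14.0000] v=[-8.0000 14.0000 -6.0000]
Step 3: x=[3.0000 12.0000 14.0000] v=[0.0000 0.0000 0.0000]
Step 4: x=[7.0000 5.0000 17.0000] v=[8.0000 -14.0000 6.0000]
Step 5: x=[4.0000 12.0000 13.0000] v=[-6.0000 14.0000 -8.0000]
Step 6: x=[4.0000 12.0000 13.0000] v=[0.0000 0.0000 0.0000]
Step 7: x=[7.0000 5.0000 17.0000] v=[6.0000 -14.0000 8.0000]
Max displacement = 5.0000

Answer: 5.0000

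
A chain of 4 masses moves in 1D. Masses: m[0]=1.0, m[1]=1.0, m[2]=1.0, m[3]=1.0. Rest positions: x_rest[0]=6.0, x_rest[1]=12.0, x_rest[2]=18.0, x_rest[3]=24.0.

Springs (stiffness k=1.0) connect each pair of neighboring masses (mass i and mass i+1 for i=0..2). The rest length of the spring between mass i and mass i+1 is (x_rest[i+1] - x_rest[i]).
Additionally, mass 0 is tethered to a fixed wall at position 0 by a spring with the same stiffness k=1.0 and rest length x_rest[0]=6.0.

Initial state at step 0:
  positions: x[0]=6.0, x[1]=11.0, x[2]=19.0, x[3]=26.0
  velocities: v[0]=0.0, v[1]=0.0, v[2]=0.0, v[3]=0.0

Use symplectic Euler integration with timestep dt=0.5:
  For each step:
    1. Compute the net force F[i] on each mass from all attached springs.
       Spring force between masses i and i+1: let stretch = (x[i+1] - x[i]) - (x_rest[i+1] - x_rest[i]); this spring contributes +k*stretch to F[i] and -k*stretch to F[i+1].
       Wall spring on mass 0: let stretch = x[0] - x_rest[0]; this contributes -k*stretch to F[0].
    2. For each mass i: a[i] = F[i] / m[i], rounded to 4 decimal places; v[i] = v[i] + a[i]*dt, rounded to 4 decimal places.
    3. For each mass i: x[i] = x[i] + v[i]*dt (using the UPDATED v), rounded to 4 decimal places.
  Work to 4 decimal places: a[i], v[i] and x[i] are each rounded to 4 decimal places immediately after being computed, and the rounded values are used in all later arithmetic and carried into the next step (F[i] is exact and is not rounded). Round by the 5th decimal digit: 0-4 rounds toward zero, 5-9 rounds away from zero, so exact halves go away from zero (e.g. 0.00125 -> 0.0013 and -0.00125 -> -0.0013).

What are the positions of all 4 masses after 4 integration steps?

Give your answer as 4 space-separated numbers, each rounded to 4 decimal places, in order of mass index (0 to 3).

Answer: 6.4571 13.4064 18.7383 23.8594

Derivation:
Step 0: x=[6.0000 11.0000 19.0000 26.0000] v=[0.0000 0.0000 0.0000 0.0000]
Step 1: x=[5.7500 11.7500 18.7500 25.7500] v=[-0.5000 1.5000 -0.5000 -0.5000]
Step 2: x=[5.5625 12.7500 18.5000 25.2500] v=[-0.3750 2.0000 -0.5000 -1.0000]
Step 3: x=[5.7813 13.3907 18.5000 24.5625] v=[0.4375 1.2813 0.0000 -1.3750]
Step 4: x=[6.4571 13.4064 18.7383 23.8594] v=[1.3516 0.0313 0.4766 -1.4063]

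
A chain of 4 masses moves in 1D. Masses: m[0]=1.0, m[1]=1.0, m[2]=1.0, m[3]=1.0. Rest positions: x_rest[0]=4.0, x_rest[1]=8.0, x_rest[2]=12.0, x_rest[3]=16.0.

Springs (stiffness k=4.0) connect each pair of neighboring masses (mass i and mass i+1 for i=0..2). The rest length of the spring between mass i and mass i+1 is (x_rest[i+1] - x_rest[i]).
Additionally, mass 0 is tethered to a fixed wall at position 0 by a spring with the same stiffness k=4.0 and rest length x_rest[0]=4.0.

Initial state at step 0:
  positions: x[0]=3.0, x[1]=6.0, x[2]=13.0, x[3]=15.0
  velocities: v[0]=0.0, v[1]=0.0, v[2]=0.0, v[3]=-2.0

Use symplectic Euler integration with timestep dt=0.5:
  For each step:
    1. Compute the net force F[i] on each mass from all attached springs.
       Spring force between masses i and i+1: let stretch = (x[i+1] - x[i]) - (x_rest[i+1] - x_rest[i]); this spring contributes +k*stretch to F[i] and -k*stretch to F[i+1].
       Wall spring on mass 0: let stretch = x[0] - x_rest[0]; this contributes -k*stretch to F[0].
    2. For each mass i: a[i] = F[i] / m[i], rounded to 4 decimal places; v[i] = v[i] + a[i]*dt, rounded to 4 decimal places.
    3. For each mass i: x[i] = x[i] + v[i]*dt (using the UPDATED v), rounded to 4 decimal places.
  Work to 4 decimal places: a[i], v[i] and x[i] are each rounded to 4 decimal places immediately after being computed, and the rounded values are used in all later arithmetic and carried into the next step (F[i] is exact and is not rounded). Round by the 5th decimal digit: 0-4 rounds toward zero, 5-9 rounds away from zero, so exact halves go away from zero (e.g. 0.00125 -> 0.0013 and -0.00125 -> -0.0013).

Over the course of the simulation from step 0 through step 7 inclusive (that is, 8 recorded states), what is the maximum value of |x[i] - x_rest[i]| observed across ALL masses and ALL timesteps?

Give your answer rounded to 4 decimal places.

Answer: 4.0000

Derivation:
Step 0: x=[3.0000 6.0000 13.0000 15.0000] v=[0.0000 0.0000 0.0000 -2.0000]
Step 1: x=[3.0000 10.0000 8.0000 16.0000] v=[0.0000 8.0000 -10.0000 2.0000]
Step 2: x=[7.0000 5.0000 13.0000 13.0000] v=[8.0000 -10.0000 10.0000 -6.0000]
Step 3: x=[2.0000 10.0000 10.0000 14.0000] v=[-10.0000 10.0000 -6.0000 2.0000]
Step 4: x=[3.0000 7.0000 11.0000 15.0000] v=[2.0000 -6.0000 2.0000 2.0000]
Step 5: x=[5.0000 4.0000 12.0000 16.0000] v=[4.0000 -6.0000 2.0000 2.0000]
Step 6: x=[1.0000 10.0000 9.0000 17.0000] v=[-8.0000 12.0000 -6.0000 2.0000]
Step 7: x=[5.0000 6.0000 15.0000 14.0000] v=[8.0000 -8.0000 12.0000 -6.0000]
Max displacement = 4.0000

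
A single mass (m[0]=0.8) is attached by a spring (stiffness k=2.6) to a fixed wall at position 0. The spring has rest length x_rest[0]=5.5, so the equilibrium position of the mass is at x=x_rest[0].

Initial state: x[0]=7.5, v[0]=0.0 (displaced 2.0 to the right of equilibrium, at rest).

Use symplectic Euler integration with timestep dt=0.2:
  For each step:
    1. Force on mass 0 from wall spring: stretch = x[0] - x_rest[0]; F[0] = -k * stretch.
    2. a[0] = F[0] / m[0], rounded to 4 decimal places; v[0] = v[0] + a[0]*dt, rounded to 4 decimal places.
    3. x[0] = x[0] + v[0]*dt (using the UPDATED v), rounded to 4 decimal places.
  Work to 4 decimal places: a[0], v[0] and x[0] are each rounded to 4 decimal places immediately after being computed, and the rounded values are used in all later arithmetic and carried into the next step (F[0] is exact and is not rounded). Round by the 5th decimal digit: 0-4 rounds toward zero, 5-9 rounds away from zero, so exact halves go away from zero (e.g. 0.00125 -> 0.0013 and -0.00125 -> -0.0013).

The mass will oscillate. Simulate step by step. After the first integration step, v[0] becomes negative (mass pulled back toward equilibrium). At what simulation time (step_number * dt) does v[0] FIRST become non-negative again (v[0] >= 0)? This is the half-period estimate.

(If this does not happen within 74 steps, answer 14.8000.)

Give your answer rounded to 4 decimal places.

Answer: 1.8000

Derivation:
Step 0: x=[7.5000] v=[0.0000]
Step 1: x=[7.2400] v=[-1.3000]
Step 2: x=[6.7538] v=[-2.4310]
Step 3: x=[6.1046] v=[-3.2460]
Step 4: x=[5.3768] v=[-3.6390]
Step 5: x=[4.6650] v=[-3.5589]
Step 6: x=[4.0618] v=[-3.0161]
Step 7: x=[3.6455] v=[-2.0813]
Step 8: x=[3.4703] v=[-0.8759]
Step 9: x=[3.5590] v=[0.4434]
First v>=0 after going negative at step 9, time=1.8000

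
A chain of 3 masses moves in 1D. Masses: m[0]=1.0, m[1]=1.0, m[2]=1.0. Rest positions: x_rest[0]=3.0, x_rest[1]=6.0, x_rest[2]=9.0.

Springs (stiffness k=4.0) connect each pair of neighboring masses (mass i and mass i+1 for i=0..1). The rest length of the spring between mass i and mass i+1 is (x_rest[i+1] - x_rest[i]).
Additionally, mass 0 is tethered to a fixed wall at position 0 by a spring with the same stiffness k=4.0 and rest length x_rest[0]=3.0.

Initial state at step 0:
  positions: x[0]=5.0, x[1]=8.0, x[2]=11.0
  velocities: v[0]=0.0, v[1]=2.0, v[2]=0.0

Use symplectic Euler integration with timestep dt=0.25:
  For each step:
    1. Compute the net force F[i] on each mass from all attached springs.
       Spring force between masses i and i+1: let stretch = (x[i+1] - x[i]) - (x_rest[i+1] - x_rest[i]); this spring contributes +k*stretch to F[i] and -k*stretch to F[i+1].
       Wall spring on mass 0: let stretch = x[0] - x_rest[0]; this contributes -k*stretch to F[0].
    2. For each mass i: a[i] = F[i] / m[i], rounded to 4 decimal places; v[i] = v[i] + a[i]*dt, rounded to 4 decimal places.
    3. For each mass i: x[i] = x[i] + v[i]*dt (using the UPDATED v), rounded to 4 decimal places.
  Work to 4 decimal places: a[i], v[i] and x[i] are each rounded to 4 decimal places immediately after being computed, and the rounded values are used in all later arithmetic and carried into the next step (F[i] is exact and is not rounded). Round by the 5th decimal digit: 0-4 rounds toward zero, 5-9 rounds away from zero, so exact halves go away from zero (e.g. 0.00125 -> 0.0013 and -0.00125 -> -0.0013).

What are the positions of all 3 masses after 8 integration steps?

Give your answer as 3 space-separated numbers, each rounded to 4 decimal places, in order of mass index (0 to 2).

Answer: 3.0761 6.6048 8.8114

Derivation:
Step 0: x=[5.0000 8.0000 11.0000] v=[0.0000 2.0000 0.0000]
Step 1: x=[4.5000 8.5000 11.0000] v=[-2.0000 2.0000 0.0000]
Step 2: x=[3.8750 8.6250 11.1250] v=[-2.5000 0.5000 0.5000]
Step 3: x=[3.4688 8.1875 11.3750] v=[-1.6250 -1.7500 1.0000]
Step 4: x=[3.3750 7.3672 11.5781] v=[-0.3751 -3.2812 0.8125]
Step 5: x=[3.4355 6.6016 11.4785] v=[0.2421 -3.0625 -0.3984]
Step 6: x=[3.4287 6.2637 10.9097] v=[-0.0273 -1.3517 -2.2753]
Step 7: x=[3.2735 6.3785 9.9294] v=[-0.6210 0.4593 -3.9213]
Step 8: x=[3.0761 6.6048 8.8114] v=[-0.7895 0.9052 -4.4722]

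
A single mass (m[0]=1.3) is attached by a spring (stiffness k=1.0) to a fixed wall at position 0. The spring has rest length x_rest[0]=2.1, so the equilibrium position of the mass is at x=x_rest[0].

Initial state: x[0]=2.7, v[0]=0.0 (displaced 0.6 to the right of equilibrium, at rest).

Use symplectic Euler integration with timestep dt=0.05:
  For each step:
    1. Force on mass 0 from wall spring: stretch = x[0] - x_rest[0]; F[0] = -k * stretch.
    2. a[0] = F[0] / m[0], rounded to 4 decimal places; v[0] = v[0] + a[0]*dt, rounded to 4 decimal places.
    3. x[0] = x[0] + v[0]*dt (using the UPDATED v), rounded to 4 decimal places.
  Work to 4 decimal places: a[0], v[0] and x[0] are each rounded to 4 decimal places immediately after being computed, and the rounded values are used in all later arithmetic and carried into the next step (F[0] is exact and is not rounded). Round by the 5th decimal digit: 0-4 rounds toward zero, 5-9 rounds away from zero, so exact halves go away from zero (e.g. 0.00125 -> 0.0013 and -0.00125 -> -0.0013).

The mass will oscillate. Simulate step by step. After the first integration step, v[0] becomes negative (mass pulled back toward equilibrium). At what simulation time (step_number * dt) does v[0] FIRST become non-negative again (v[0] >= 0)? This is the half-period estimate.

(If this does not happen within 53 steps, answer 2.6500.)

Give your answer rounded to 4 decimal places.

Step 0: x=[2.7000] v=[0.0000]
Step 1: x=[2.6988] v=[-0.0231]
Step 2: x=[2.6965] v=[-0.0461]
Step 3: x=[2.6931] v=[-0.0690]
Step 4: x=[2.6885] v=[-0.0918]
Step 5: x=[2.6828] v=[-0.1144]
Step 6: x=[2.6760] v=[-0.1368]
Step 7: x=[2.6681] v=[-0.1590]
Step 8: x=[2.6591] v=[-0.1809]
Step 9: x=[2.6490] v=[-0.2024]
Step 10: x=[2.6378] v=[-0.2235]
Step 11: x=[2.6256] v=[-0.2442]
Step 12: x=[2.6124] v=[-0.2644]
Step 13: x=[2.5982] v=[-0.2841]
Step 14: x=[2.5830] v=[-0.3033]
Step 15: x=[2.5669] v=[-0.3219]
Step 16: x=[2.5499] v=[-0.3399]
Step 17: x=[2.5320] v=[-0.3572]
Step 18: x=[2.5133] v=[-0.3738]
Step 19: x=[2.4938] v=[-0.3897]
Step 20: x=[2.4736] v=[-0.4048]
Step 21: x=[2.4526] v=[-0.4192]
Step 22: x=[2.4310] v=[-0.4328]
Step 23: x=[2.4087] v=[-0.4455]
Step 24: x=[2.3858] v=[-0.4574]
Step 25: x=[2.3624] v=[-0.4684]
Step 26: x=[2.3385] v=[-0.4785]
Step 27: x=[2.3141] v=[-0.4877]
Step 28: x=[2.2893] v=[-0.4959]
Step 29: x=[2.2641] v=[-0.5032]
Step 30: x=[2.2386] v=[-0.5095]
Step 31: x=[2.2129] v=[-0.5148]
Step 32: x=[2.1869] v=[-0.5191]
Step 33: x=[2.1608] v=[-0.5224]
Step 34: x=[2.1346] v=[-0.5247]
Step 35: x=[2.1083] v=[-0.5260]
Step 36: x=[2.0820] v=[-0.5263]
Step 37: x=[2.0557] v=[-0.5256]
Step 38: x=[2.0295] v=[-0.5239]
Step 39: x=[2.0034] v=[-0.5212]
Step 40: x=[1.9775] v=[-0.5175]
Step 41: x=[1.9519] v=[-0.5128]
Step 42: x=[1.9265] v=[-0.5071]
Step 43: x=[1.9015] v=[-0.5004]
Step 44: x=[1.8769] v=[-0.4928]
Step 45: x=[1.8527] v=[-0.4842]
Step 46: x=[1.8290] v=[-0.4747]
Step 47: x=[1.8058] v=[-0.4643]
Step 48: x=[1.7832] v=[-0.4530]
Step 49: x=[1.7612] v=[-0.4408]
Step 50: x=[1.7398] v=[-0.4278]
Step 51: x=[1.7191] v=[-0.4139]
Step 52: x=[1.6991] v=[-0.3993]
Step 53: x=[1.6799] v=[-0.3839]
v[0] did not become non-negative within 53 steps; using fallback time=2.6500

Answer: 2.6500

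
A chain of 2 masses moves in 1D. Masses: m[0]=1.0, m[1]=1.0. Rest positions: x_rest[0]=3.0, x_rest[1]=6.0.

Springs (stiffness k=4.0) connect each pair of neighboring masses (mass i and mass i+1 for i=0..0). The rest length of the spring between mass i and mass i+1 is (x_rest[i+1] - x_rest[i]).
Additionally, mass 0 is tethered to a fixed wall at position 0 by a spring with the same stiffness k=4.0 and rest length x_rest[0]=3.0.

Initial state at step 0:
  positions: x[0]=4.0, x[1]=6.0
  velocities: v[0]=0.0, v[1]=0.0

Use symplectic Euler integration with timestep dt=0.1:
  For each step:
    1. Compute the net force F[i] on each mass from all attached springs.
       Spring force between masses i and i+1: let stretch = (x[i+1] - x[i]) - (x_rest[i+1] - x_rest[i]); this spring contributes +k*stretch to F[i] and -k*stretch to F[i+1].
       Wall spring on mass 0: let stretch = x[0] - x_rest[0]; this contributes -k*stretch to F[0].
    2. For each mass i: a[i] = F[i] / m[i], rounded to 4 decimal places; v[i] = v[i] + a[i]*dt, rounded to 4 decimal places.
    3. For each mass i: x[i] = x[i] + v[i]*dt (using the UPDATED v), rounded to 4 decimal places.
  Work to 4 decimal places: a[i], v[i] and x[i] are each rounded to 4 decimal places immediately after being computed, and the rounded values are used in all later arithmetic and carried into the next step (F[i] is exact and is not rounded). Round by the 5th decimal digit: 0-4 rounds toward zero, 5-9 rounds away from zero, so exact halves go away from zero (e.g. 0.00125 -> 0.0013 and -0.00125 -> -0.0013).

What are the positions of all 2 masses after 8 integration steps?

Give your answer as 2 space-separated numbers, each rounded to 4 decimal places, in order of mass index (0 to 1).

Step 0: x=[4.0000 6.0000] v=[0.0000 0.0000]
Step 1: x=[3.9200 6.0400] v=[-0.8000 0.4000]
Step 2: x=[3.7680 6.1152] v=[-1.5200 0.7520]
Step 3: x=[3.5592 6.2165] v=[-2.0883 1.0131]
Step 4: x=[3.3143 6.3315] v=[-2.4491 1.1502]
Step 5: x=[3.0575 6.4458] v=[-2.5679 1.1433]
Step 6: x=[2.8139 6.5446] v=[-2.4356 0.9880]
Step 7: x=[2.6070 6.6142] v=[-2.0689 0.6957]
Step 8: x=[2.4561 6.6435] v=[-1.5088 0.2928]

Answer: 2.4561 6.6435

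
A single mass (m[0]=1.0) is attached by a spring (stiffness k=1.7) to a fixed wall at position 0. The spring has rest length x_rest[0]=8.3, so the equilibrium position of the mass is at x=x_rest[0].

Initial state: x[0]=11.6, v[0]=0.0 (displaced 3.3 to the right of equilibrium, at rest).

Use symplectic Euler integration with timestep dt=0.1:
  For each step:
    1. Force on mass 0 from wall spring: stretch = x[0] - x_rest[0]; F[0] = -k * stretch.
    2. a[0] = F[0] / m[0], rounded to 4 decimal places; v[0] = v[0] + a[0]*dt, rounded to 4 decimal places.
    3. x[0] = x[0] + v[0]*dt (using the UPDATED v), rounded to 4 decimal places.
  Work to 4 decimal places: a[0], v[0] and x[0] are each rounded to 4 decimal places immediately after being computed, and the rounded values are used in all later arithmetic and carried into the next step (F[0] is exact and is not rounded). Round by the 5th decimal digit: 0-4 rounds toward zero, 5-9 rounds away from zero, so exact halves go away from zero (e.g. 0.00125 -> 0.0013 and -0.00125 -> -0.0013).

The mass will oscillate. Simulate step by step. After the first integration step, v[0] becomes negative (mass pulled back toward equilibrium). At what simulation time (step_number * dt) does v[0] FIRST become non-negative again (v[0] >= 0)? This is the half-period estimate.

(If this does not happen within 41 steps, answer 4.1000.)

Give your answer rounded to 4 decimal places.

Step 0: x=[11.6000] v=[0.0000]
Step 1: x=[11.5439] v=[-0.5610]
Step 2: x=[11.4327] v=[-1.1125]
Step 3: x=[11.2682] v=[-1.6451]
Step 4: x=[11.0532] v=[-2.1497]
Step 5: x=[10.7914] v=[-2.6177]
Step 6: x=[10.4873] v=[-3.0412]
Step 7: x=[10.1460] v=[-3.4130]
Step 8: x=[9.7733] v=[-3.7268]
Step 9: x=[9.3756] v=[-3.9773]
Step 10: x=[8.9596] v=[-4.1602]
Step 11: x=[8.5324] v=[-4.2723]
Step 12: x=[8.1012] v=[-4.3118]
Step 13: x=[7.6734] v=[-4.2780]
Step 14: x=[7.2563] v=[-4.1715]
Step 15: x=[6.8569] v=[-3.9941]
Step 16: x=[6.4820] v=[-3.7488]
Step 17: x=[6.1380] v=[-3.4397]
Step 18: x=[5.8308] v=[-3.0722]
Step 19: x=[5.5656] v=[-2.6524]
Step 20: x=[5.3468] v=[-2.1876]
Step 21: x=[5.1782] v=[-1.6856]
Step 22: x=[5.0627] v=[-1.1549]
Step 23: x=[5.0022] v=[-0.6046]
Step 24: x=[4.9978] v=[-0.0440]
Step 25: x=[5.0495] v=[0.5174]
First v>=0 after going negative at step 25, time=2.5000

Answer: 2.5000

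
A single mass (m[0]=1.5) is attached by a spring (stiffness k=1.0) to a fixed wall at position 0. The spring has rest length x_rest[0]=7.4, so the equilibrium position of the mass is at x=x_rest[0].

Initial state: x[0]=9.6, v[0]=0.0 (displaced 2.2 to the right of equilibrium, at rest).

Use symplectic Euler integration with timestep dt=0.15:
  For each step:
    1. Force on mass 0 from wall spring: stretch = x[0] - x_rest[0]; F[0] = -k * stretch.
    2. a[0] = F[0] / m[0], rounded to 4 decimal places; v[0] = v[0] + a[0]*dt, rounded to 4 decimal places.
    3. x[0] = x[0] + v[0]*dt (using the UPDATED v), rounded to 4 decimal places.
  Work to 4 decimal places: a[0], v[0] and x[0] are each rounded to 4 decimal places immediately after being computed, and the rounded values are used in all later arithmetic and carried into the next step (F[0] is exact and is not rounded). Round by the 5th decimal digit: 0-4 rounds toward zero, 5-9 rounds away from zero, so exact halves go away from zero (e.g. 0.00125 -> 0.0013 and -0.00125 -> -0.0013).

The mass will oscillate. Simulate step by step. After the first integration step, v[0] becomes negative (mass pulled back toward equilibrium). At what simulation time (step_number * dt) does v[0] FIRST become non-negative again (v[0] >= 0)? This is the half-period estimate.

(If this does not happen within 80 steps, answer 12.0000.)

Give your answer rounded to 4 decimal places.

Step 0: x=[9.6000] v=[0.0000]
Step 1: x=[9.5670] v=[-0.2200]
Step 2: x=[9.5015] v=[-0.4367]
Step 3: x=[9.4045] v=[-0.6469]
Step 4: x=[9.2774] v=[-0.8473]
Step 5: x=[9.1222] v=[-1.0350]
Step 6: x=[8.9411] v=[-1.2072]
Step 7: x=[8.7369] v=[-1.3613]
Step 8: x=[8.5127] v=[-1.4950]
Step 9: x=[8.2718] v=[-1.6063]
Step 10: x=[8.0178] v=[-1.6935]
Step 11: x=[7.7545] v=[-1.7553]
Step 12: x=[7.4859] v=[-1.7907]
Step 13: x=[7.2160] v=[-1.7993]
Step 14: x=[6.9489] v=[-1.7809]
Step 15: x=[6.6885] v=[-1.7358]
Step 16: x=[6.4388] v=[-1.6647]
Step 17: x=[6.2035] v=[-1.5686]
Step 18: x=[5.9862] v=[-1.4489]
Step 19: x=[5.7901] v=[-1.3075]
Step 20: x=[5.6181] v=[-1.1465]
Step 21: x=[5.4729] v=[-0.9683]
Step 22: x=[5.3566] v=[-0.7756]
Step 23: x=[5.2709] v=[-0.5713]
Step 24: x=[5.2171] v=[-0.3584]
Step 25: x=[5.1961] v=[-0.1401]
Step 26: x=[5.2081] v=[0.0803]
First v>=0 after going negative at step 26, time=3.9000

Answer: 3.9000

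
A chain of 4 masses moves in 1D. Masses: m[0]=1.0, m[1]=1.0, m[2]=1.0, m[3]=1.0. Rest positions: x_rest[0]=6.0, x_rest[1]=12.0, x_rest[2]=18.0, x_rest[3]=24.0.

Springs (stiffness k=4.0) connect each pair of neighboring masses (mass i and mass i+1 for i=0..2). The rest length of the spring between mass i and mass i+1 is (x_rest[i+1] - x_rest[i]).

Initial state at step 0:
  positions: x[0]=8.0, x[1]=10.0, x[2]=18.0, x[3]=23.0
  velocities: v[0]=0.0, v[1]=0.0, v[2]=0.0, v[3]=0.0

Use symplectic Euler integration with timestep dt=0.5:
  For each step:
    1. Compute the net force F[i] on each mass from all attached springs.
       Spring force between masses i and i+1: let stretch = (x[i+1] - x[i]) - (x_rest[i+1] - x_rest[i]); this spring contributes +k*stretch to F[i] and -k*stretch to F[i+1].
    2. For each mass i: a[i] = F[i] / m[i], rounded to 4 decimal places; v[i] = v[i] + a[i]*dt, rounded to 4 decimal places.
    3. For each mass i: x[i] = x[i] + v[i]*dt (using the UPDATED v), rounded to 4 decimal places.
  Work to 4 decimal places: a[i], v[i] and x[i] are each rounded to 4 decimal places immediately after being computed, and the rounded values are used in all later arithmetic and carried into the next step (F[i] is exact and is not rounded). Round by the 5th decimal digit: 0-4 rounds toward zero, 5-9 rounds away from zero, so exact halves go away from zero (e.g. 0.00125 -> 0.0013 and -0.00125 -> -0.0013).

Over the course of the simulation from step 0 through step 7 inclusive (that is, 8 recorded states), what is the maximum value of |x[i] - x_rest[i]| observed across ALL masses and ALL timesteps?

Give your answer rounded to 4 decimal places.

Step 0: x=[8.0000 10.0000 18.0000 23.0000] v=[0.0000 0.0000 0.0000 0.0000]
Step 1: x=[4.0000 16.0000 15.0000 24.0000] v=[-8.0000 12.0000 -6.0000 2.0000]
Step 2: x=[6.0000 9.0000 22.0000 22.0000] v=[4.0000 -14.0000 14.0000 -4.0000]
Step 3: x=[5.0000 12.0000 16.0000 26.0000] v=[-2.0000 6.0000 -12.0000 8.0000]
Step 4: x=[5.0000 12.0000 16.0000 26.0000] v=[0.0000 0.0000 0.0000 0.0000]
Step 5: x=[6.0000 9.0000 22.0000 22.0000] v=[2.0000 -6.0000 12.0000 -8.0000]
Step 6: x=[4.0000 16.0000 15.0000 24.0000] v=[-4.0000 14.0000 -14.0000 4.0000]
Step 7: x=[8.0000 10.0000 18.0000 23.0000] v=[8.0000 -12.0000 6.0000 -2.0000]
Max displacement = 4.0000

Answer: 4.0000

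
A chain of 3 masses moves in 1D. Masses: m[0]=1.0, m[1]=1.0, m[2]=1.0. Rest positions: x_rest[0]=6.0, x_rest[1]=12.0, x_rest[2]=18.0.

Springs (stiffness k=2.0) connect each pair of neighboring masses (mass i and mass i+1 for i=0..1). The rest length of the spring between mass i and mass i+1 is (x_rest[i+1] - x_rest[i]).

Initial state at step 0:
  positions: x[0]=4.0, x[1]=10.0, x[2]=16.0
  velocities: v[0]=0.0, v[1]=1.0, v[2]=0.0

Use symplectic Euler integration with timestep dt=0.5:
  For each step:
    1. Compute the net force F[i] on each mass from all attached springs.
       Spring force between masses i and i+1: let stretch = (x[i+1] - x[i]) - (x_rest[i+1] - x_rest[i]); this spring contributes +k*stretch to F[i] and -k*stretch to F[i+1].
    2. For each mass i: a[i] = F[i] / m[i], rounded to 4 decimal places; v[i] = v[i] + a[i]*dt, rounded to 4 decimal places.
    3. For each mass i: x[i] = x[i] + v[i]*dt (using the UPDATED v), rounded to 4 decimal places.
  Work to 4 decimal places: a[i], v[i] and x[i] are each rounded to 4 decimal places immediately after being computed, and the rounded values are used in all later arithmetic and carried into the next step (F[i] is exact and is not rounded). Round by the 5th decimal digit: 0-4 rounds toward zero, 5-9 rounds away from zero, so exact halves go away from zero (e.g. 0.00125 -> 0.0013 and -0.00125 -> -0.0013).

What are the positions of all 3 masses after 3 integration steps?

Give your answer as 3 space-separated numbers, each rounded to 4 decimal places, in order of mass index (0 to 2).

Answer: 4.6250 10.2500 16.6250

Derivation:
Step 0: x=[4.0000 10.0000 16.0000] v=[0.0000 1.0000 0.0000]
Step 1: x=[4.0000 10.5000 16.0000] v=[0.0000 1.0000 0.0000]
Step 2: x=[4.2500 10.5000 16.2500] v=[0.5000 0.0000 0.5000]
Step 3: x=[4.6250 10.2500 16.6250] v=[0.7500 -0.5000 0.7500]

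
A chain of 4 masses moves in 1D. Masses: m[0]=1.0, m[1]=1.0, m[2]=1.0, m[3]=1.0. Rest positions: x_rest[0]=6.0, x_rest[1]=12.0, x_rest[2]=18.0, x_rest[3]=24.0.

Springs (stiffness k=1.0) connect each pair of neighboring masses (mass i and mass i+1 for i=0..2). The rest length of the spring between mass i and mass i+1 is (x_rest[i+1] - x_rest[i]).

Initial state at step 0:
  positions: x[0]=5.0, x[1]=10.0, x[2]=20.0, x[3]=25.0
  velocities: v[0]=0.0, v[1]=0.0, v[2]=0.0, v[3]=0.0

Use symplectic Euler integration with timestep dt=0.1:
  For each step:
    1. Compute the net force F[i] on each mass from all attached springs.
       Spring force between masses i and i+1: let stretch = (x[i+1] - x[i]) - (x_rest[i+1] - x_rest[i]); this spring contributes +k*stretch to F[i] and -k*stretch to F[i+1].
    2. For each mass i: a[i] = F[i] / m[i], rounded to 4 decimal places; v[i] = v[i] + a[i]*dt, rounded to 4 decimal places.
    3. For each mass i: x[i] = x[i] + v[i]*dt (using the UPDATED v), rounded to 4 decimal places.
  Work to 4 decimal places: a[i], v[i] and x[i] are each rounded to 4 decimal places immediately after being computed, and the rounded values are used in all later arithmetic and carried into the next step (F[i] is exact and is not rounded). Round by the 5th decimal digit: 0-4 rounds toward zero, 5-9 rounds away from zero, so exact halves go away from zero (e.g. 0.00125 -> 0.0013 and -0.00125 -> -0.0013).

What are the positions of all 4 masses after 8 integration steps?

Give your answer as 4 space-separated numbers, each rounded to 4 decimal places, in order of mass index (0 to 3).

Step 0: x=[5.0000 10.0000 20.0000 25.0000] v=[0.0000 0.0000 0.0000 0.0000]
Step 1: x=[4.9900 10.0500 19.9500 25.0100] v=[-0.1000 0.5000 -0.5000 0.1000]
Step 2: x=[4.9706 10.1484 19.8516 25.0294] v=[-0.1940 0.9840 -0.9840 0.1940]
Step 3: x=[4.9430 10.2921 19.7080 25.0570] v=[-0.2762 1.4365 -1.4365 0.2762]
Step 4: x=[4.9089 10.4764 19.5237 25.0911] v=[-0.3413 1.8432 -1.8432 0.3413]
Step 5: x=[4.8704 10.6955 19.3046 25.1296] v=[-0.3846 2.1912 -2.1912 0.3846]
Step 6: x=[4.8302 10.9425 19.0576 25.1698] v=[-0.4021 2.4696 -2.4696 0.4021]
Step 7: x=[4.7911 11.2095 18.7906 25.2089] v=[-0.3909 2.6699 -2.6699 0.3909]
Step 8: x=[4.7562 11.4881 18.5120 25.2438] v=[-0.3491 2.7862 -2.7862 0.3491]

Answer: 4.7562 11.4881 18.5120 25.2438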